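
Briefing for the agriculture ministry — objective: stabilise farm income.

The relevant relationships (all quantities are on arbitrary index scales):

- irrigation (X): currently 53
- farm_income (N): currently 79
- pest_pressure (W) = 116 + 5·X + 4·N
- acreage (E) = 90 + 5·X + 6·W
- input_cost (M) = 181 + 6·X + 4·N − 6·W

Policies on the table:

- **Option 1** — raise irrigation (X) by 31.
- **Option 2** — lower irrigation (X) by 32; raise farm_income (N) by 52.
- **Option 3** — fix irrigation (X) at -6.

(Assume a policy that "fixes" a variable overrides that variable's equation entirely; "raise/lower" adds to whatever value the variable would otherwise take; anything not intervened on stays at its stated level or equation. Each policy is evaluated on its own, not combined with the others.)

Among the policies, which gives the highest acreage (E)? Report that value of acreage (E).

Option 1 (X + 31):
  X = 53 + 31 = 84
  N = 79
  W = 116 + 5·84 + 4·79 = 852
  E = 90 + 5·84 + 6·852 = 5622
Option 2 (X − 32, N + 52):
  X = 53 − 32 = 21
  N = 79 + 52 = 131
  W = 116 + 5·21 + 4·131 = 745
  E = 90 + 5·21 + 6·745 = 4665
Option 3 (X := -6):
  X = -6
  N = 79
  W = 116 + 5·(-6) + 4·79 = 402
  E = 90 + 5·(-6) + 6·402 = 2472
Comparing — Option 1: E=5622, Option 2: E=4665, Option 3: E=2472. Highest is 5622 (Option 1).

5622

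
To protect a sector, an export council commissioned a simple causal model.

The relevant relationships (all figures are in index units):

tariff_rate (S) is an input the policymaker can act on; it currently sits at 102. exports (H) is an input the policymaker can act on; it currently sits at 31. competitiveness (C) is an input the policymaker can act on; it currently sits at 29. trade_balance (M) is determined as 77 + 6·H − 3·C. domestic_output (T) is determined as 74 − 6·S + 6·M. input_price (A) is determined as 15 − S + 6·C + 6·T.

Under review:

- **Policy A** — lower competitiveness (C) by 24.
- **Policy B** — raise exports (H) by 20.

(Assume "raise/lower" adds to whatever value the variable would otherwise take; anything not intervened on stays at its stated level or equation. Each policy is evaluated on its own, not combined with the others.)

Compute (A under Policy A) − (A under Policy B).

Policy A (C − 24):
  S = 102
  H = 31
  C = 29 − 24 = 5
  M = 77 + 6·31 − 3·5 = 248
  T = 74 − 6·102 + 6·248 = 950
  A = 15 − 102 + 6·5 + 6·950 = 5643
Policy B (H + 20):
  S = 102
  H = 31 + 20 = 51
  C = 29
  M = 77 + 6·51 − 3·29 = 296
  T = 74 − 6·102 + 6·296 = 1238
  A = 15 − 102 + 6·29 + 6·1238 = 7515
A: 5643 − 7515 = -1872

-1872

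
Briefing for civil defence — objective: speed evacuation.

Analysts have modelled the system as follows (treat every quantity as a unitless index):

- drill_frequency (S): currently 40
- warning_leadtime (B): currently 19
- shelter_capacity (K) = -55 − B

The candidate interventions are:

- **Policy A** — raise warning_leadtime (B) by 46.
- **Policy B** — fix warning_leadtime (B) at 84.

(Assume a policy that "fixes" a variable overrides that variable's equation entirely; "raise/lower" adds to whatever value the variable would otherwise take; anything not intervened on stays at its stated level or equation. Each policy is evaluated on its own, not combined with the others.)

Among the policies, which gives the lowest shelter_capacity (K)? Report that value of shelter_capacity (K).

-139

Policy A (B + 46):
  B = 19 + 46 = 65
  K = -55 − 65 = -120
Policy B (B := 84):
  B = 84
  K = -55 − 84 = -139
Comparing — Policy A: K=-120, Policy B: K=-139. Lowest is -139 (Policy B).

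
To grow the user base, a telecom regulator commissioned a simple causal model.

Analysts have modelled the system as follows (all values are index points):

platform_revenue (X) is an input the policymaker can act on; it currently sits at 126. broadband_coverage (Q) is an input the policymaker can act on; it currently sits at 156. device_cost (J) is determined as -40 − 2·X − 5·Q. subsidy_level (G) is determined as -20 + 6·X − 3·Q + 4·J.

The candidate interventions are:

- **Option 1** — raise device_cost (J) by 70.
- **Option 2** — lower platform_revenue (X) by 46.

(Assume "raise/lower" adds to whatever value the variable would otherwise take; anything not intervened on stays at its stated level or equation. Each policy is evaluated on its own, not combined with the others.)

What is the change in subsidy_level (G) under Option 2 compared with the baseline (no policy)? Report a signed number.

92

Baseline:
  X = 126
  Q = 156
  J = -40 − 2·126 − 5·156 = -1072
  G = -20 + 6·126 − 3·156 + 4·(-1072) = -4020
Option 2 (X − 46):
  X = 126 − 46 = 80
  Q = 156
  J = -40 − 2·80 − 5·156 = -980
  G = -20 + 6·80 − 3·156 + 4·(-980) = -3928
Change in G: -3928 − (-4020) = 92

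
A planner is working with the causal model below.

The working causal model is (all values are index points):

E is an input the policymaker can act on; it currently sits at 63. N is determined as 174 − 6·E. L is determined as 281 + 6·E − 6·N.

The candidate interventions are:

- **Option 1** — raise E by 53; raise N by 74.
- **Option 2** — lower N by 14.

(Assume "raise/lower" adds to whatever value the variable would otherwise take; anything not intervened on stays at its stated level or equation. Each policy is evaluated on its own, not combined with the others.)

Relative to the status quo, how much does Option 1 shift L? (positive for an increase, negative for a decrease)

1782

Baseline:
  E = 63
  N = 174 − 6·63 = -204
  L = 281 + 6·63 − 6·(-204) = 1883
Option 1 (E + 53, N + 74):
  E = 63 + 53 = 116
  N = 174 − 6·116 (+74 from intervention) = -448
  L = 281 + 6·116 − 6·(-448) = 3665
Change in L: 3665 − 1883 = 1782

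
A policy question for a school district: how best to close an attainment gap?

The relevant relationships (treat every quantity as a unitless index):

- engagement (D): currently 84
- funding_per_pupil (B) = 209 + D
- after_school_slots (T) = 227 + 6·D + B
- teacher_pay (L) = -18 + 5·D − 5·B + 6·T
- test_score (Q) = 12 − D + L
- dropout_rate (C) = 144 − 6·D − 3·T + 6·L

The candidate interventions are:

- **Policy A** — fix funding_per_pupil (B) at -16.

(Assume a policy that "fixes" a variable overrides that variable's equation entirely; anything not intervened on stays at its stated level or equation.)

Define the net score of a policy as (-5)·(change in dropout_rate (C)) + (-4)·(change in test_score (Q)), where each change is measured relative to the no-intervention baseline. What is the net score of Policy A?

5871

Baseline:
  D = 84
  B = 209 + 84 = 293
  T = 227 + 6·84 + 293 = 1024
  L = -18 + 5·84 − 5·293 + 6·1024 = 5081
  Q = 12 − 84 + 5081 = 5009
  C = 144 − 6·84 − 3·1024 + 6·5081 = 27054
Policy A (B := -16):
  D = 84
  B = -16
  T = 227 + 6·84 + (-16) = 715
  L = -18 + 5·84 − 5·(-16) + 6·715 = 4772
  Q = 12 − 84 + 4772 = 4700
  C = 144 − 6·84 − 3·715 + 6·4772 = 26127
ΔC = 26127 − 27054 = -927; ΔQ = 4700 − 5009 = -309
Score = (-5)·(-927) + (-4)·(-309) = 5871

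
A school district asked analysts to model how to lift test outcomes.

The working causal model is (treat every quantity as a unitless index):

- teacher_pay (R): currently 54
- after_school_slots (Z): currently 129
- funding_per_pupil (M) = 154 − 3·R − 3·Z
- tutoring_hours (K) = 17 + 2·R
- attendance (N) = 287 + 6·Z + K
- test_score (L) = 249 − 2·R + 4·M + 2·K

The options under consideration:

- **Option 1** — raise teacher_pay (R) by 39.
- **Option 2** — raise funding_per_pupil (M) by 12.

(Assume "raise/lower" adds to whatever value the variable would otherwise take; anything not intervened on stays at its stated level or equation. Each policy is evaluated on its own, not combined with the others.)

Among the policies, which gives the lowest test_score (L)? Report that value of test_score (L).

-1579

Option 1 (R + 39):
  R = 54 + 39 = 93
  Z = 129
  M = 154 − 3·93 − 3·129 = -512
  K = 17 + 2·93 = 203
  L = 249 − 2·93 + 4·(-512) + 2·203 = -1579
Option 2 (M + 12):
  R = 54
  Z = 129
  M = 154 − 3·54 − 3·129 (+12 from intervention) = -383
  K = 17 + 2·54 = 125
  L = 249 − 2·54 + 4·(-383) + 2·125 = -1141
Comparing — Option 1: L=-1579, Option 2: L=-1141. Lowest is -1579 (Option 1).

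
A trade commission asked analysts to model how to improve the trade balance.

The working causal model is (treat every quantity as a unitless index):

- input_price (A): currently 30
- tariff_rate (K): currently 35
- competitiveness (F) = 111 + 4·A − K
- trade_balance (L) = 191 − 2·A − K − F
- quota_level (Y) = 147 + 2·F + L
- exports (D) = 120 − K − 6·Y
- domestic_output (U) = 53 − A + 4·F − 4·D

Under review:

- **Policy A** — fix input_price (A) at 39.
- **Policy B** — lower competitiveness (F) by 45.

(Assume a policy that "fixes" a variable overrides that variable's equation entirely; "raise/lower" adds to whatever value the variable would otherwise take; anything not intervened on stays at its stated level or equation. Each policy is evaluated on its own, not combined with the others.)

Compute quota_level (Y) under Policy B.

394

Policy B (F − 45):
  A = 30
  K = 35
  F = 111 + 4·30 − 35 (−45 from intervention) = 151
  L = 191 − 2·30 − 35 − 151 = -55
  Y = 147 + 2·151 + (-55) = 394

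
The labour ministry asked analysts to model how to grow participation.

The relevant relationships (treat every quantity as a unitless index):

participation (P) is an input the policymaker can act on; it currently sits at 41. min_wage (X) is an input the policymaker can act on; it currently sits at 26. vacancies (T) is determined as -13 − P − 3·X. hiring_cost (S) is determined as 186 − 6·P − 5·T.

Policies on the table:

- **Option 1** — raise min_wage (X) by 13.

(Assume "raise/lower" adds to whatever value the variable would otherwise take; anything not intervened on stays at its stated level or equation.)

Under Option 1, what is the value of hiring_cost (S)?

Option 1 (X + 13):
  P = 41
  X = 26 + 13 = 39
  T = -13 − 41 − 3·39 = -171
  S = 186 − 6·41 − 5·(-171) = 795

795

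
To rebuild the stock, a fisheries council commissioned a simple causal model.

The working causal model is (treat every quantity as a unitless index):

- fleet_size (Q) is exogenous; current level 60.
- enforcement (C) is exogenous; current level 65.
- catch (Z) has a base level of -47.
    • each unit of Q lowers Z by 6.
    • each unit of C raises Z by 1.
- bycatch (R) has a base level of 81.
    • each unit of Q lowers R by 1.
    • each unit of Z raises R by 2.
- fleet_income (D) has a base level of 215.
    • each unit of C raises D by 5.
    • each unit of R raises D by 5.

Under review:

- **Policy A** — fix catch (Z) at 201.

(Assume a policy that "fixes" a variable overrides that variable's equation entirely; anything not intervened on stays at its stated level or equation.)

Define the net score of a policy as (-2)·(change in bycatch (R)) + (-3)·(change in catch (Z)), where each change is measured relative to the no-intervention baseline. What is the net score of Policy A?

-3801

Baseline:
  Q = 60
  C = 65
  Z = -47 − 6·60 + 65 = -342
  R = 81 − 60 + 2·(-342) = -663
Policy A (Z := 201):
  Q = 60
  C = 65
  Z = 201
  R = 81 − 60 + 2·201 = 423
ΔR = 423 − (-663) = 1086; ΔZ = 201 − (-342) = 543
Score = (-2)·1086 + (-3)·543 = -3801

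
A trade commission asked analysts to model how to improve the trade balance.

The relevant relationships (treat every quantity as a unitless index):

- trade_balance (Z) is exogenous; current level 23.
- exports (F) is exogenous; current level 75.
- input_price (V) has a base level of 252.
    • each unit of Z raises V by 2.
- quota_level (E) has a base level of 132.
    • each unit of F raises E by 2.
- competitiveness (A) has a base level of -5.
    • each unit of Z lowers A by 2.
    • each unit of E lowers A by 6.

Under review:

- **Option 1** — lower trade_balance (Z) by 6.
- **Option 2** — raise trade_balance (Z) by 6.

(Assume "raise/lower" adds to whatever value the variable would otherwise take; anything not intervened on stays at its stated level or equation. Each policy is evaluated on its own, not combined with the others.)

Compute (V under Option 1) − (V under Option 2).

Option 1 (Z − 6):
  Z = 23 − 6 = 17
  V = 252 + 2·17 = 286
Option 2 (Z + 6):
  Z = 23 + 6 = 29
  V = 252 + 2·29 = 310
V: 286 − 310 = -24

-24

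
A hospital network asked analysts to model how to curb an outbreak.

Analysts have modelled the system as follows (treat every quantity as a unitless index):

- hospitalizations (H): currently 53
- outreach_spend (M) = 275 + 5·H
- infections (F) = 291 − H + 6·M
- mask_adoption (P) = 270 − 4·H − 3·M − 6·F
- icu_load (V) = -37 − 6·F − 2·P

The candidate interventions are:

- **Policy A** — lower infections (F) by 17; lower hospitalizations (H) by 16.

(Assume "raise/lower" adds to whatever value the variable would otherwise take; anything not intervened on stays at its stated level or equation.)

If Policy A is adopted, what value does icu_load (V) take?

Policy A (F − 17, H − 16):
  H = 53 − 16 = 37
  M = 275 + 5·37 = 460
  F = 291 − 37 + 6·460 (−17 from intervention) = 2997
  P = 270 − 4·37 − 3·460 − 6·2997 = -19240
  V = -37 − 6·2997 − 2·(-19240) = 20461

20461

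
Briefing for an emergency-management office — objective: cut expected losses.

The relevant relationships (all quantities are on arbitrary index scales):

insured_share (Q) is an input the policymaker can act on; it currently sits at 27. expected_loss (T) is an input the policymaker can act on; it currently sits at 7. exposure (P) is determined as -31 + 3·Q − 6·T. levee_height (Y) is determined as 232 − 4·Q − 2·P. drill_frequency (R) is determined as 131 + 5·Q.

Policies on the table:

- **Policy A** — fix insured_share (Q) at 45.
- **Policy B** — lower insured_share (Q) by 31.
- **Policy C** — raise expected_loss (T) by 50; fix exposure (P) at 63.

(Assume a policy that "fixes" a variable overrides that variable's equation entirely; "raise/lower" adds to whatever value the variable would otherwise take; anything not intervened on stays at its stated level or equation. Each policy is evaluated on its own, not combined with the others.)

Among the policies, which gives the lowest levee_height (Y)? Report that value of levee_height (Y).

-72

Policy A (Q := 45):
  Q = 45
  T = 7
  P = -31 + 3·45 − 6·7 = 62
  Y = 232 − 4·45 − 2·62 = -72
Policy B (Q − 31):
  Q = 27 − 31 = -4
  T = 7
  P = -31 + 3·(-4) − 6·7 = -85
  Y = 232 − 4·(-4) − 2·(-85) = 418
Policy C (T + 50, P := 63):
  Q = 27
  T = 7 + 50 = 57
  P = 63
  Y = 232 − 4·27 − 2·63 = -2
Comparing — Policy A: Y=-72, Policy B: Y=418, Policy C: Y=-2. Lowest is -72 (Policy A).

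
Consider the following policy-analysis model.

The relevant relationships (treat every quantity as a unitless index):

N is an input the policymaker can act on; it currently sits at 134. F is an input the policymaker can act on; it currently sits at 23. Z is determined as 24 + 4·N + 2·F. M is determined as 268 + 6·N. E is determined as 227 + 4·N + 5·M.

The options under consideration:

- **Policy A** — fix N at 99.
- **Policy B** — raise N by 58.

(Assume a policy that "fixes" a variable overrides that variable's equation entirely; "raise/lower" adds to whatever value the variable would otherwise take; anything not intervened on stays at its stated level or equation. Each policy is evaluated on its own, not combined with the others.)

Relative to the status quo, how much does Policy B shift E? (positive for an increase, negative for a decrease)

Baseline:
  N = 134
  M = 268 + 6·134 = 1072
  E = 227 + 4·134 + 5·1072 = 6123
Policy B (N + 58):
  N = 134 + 58 = 192
  M = 268 + 6·192 = 1420
  E = 227 + 4·192 + 5·1420 = 8095
Change in E: 8095 − 6123 = 1972

1972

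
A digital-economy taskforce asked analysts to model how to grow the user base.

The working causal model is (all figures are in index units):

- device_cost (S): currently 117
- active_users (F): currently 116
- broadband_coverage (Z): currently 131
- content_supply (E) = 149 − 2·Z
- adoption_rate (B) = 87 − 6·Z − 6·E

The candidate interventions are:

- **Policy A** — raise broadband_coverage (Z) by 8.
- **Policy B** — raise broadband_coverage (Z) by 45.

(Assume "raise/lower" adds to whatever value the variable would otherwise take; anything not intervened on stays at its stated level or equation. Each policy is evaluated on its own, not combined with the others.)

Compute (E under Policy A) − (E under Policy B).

74

Policy A (Z + 8):
  Z = 131 + 8 = 139
  E = 149 − 2·139 = -129
Policy B (Z + 45):
  Z = 131 + 45 = 176
  E = 149 − 2·176 = -203
E: -129 − (-203) = 74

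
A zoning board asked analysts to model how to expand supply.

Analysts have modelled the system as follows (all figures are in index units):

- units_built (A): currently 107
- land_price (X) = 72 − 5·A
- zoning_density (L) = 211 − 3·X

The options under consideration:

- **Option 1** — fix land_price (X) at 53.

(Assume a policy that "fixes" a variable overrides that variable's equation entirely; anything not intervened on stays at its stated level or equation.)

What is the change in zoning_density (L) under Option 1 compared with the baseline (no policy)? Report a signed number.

Baseline:
  A = 107
  X = 72 − 5·107 = -463
  L = 211 − 3·(-463) = 1600
Option 1 (X := 53):
  A = 107
  X = 53
  L = 211 − 3·53 = 52
Change in L: 52 − 1600 = -1548

-1548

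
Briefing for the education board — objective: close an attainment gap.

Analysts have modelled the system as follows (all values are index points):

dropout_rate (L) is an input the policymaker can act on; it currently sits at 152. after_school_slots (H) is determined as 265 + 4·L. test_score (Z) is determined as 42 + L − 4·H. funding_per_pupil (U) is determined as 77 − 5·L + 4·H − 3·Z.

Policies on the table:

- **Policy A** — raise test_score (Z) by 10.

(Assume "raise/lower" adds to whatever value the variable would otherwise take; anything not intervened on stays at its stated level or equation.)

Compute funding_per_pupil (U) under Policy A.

Policy A (Z + 10):
  L = 152
  H = 265 + 4·152 = 873
  Z = 42 + 152 − 4·873 (+10 from intervention) = -3288
  U = 77 − 5·152 + 4·873 − 3·(-3288) = 12673

12673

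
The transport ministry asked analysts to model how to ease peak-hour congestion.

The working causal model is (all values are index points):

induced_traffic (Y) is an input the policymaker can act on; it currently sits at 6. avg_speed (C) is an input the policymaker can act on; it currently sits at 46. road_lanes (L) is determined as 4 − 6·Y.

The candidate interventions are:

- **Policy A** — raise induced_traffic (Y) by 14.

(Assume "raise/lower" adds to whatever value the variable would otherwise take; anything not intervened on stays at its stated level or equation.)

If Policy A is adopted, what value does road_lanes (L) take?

-116

Policy A (Y + 14):
  Y = 6 + 14 = 20
  L = 4 − 6·20 = -116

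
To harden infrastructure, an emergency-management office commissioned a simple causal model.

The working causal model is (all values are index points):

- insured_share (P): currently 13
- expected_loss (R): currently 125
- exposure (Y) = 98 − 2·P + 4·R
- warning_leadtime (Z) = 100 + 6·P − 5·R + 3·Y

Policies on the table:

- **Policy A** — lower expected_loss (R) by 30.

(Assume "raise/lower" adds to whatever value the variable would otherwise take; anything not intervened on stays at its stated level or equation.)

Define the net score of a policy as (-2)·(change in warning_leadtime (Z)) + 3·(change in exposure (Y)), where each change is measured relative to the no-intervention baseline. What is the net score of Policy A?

Baseline:
  P = 13
  R = 125
  Y = 98 − 2·13 + 4·125 = 572
  Z = 100 + 6·13 − 5·125 + 3·572 = 1269
Policy A (R − 30):
  P = 13
  R = 125 − 30 = 95
  Y = 98 − 2·13 + 4·95 = 452
  Z = 100 + 6·13 − 5·95 + 3·452 = 1059
ΔZ = 1059 − 1269 = -210; ΔY = 452 − 572 = -120
Score = (-2)·(-210) + 3·(-120) = 60

60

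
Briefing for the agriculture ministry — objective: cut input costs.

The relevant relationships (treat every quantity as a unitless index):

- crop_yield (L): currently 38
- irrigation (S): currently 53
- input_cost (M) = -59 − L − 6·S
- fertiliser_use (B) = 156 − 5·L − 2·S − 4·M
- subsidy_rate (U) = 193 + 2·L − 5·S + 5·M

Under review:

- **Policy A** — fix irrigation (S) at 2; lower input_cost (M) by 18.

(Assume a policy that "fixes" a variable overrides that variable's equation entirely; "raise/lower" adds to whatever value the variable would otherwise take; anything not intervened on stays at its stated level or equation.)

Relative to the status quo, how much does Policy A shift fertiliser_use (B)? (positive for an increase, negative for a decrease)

-1050

Baseline:
  L = 38
  S = 53
  M = -59 − 38 − 6·53 = -415
  B = 156 − 5·38 − 2·53 − 4·(-415) = 1520
Policy A (S := 2, M − 18):
  L = 38
  S = 2
  M = -59 − 38 − 6·2 (−18 from intervention) = -127
  B = 156 − 5·38 − 2·2 − 4·(-127) = 470
Change in B: 470 − 1520 = -1050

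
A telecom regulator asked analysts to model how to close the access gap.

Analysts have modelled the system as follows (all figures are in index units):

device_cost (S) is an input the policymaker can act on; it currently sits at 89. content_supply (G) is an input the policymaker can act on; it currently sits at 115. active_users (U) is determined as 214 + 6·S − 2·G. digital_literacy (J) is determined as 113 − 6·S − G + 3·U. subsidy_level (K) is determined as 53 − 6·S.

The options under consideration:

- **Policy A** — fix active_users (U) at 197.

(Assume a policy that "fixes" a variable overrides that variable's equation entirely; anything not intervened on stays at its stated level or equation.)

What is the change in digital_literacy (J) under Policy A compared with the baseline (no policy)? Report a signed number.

Baseline:
  S = 89
  G = 115
  U = 214 + 6·89 − 2·115 = 518
  J = 113 − 6·89 − 115 + 3·518 = 1018
Policy A (U := 197):
  S = 89
  G = 115
  U = 197
  J = 113 − 6·89 − 115 + 3·197 = 55
Change in J: 55 − 1018 = -963

-963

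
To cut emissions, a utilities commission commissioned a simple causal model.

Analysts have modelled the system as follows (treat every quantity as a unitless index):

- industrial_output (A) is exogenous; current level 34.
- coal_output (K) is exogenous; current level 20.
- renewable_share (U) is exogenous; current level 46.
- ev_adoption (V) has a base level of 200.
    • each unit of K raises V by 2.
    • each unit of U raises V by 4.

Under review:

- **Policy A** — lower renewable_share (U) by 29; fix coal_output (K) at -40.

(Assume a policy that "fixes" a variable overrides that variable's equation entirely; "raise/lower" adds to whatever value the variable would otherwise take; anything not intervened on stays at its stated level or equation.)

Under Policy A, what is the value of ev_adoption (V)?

188

Policy A (U − 29, K := -40):
  K = -40
  U = 46 − 29 = 17
  V = 200 + 2·(-40) + 4·17 = 188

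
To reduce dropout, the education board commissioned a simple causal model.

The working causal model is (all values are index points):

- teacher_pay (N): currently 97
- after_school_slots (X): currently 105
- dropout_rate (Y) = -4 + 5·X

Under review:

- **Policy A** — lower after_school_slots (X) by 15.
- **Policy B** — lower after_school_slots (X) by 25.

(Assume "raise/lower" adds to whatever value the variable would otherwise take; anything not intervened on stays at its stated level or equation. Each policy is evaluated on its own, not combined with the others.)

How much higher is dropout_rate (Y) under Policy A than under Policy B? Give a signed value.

50

Policy A (X − 15):
  X = 105 − 15 = 90
  Y = -4 + 5·90 = 446
Policy B (X − 25):
  X = 105 − 25 = 80
  Y = -4 + 5·80 = 396
Y: 446 − 396 = 50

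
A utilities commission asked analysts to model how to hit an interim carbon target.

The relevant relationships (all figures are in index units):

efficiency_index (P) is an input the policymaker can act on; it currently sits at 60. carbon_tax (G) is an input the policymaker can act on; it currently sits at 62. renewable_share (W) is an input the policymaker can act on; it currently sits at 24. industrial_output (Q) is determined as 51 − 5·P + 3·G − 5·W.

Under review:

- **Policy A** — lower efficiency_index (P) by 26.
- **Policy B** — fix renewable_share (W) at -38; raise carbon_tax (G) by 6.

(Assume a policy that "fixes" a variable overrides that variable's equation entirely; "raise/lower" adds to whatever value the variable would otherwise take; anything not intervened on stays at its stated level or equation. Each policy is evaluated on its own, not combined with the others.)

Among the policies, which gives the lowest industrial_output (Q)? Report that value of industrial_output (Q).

-53

Policy A (P − 26):
  P = 60 − 26 = 34
  G = 62
  W = 24
  Q = 51 − 5·34 + 3·62 − 5·24 = -53
Policy B (W := -38, G + 6):
  P = 60
  G = 62 + 6 = 68
  W = -38
  Q = 51 − 5·60 + 3·68 − 5·(-38) = 145
Comparing — Policy A: Q=-53, Policy B: Q=145. Lowest is -53 (Policy A).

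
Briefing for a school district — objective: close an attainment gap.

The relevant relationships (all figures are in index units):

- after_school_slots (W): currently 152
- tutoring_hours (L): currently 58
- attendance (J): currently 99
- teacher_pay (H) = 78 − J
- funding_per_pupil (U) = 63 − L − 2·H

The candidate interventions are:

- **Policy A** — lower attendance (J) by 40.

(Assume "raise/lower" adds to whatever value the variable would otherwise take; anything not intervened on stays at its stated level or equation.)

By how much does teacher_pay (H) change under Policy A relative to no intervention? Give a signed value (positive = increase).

Baseline:
  J = 99
  H = 78 − 99 = -21
Policy A (J − 40):
  J = 99 − 40 = 59
  H = 78 − 59 = 19
Change in H: 19 − (-21) = 40

40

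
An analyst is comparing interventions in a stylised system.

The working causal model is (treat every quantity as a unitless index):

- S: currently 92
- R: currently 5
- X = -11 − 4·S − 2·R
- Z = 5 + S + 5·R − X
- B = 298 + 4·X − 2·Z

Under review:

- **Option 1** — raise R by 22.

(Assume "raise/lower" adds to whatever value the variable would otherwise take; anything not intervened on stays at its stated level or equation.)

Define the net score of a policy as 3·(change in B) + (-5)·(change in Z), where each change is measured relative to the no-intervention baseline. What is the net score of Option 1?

-2222

Baseline:
  S = 92
  R = 5
  X = -11 − 4·92 − 2·5 = -389
  Z = 5 + 92 + 5·5 − (-389) = 511
  B = 298 + 4·(-389) − 2·511 = -2280
Option 1 (R + 22):
  S = 92
  R = 5 + 22 = 27
  X = -11 − 4·92 − 2·27 = -433
  Z = 5 + 92 + 5·27 − (-433) = 665
  B = 298 + 4·(-433) − 2·665 = -2764
ΔB = -2764 − (-2280) = -484; ΔZ = 665 − 511 = 154
Score = 3·(-484) + (-5)·154 = -2222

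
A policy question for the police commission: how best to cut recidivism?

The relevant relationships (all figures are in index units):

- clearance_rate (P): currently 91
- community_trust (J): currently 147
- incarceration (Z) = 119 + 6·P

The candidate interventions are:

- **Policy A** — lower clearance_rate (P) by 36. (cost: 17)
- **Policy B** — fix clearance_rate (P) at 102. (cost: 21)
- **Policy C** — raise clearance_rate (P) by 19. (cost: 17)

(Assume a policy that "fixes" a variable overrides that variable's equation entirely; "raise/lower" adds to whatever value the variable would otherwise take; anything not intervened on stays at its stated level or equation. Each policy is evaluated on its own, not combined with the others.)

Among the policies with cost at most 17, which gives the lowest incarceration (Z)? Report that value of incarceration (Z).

Policy A (P − 36):
  P = 91 − 36 = 55
  Z = 119 + 6·55 = 449
Policy C (P + 19):
  P = 91 + 19 = 110
  Z = 119 + 6·110 = 779
Comparing — Policy A: Z=449, Policy C: Z=779. Lowest is 449 (Policy A).

449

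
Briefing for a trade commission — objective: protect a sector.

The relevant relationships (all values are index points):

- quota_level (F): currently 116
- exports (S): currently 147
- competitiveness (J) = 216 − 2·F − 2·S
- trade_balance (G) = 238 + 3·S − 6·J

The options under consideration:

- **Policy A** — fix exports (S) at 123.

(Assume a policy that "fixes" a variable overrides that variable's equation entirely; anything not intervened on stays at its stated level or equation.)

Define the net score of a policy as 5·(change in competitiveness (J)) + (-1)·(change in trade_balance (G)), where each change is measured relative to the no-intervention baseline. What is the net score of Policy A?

Baseline:
  F = 116
  S = 147
  J = 216 − 2·116 − 2·147 = -310
  G = 238 + 3·147 − 6·(-310) = 2539
Policy A (S := 123):
  F = 116
  S = 123
  J = 216 − 2·116 − 2·123 = -262
  G = 238 + 3·123 − 6·(-262) = 2179
ΔJ = -262 − (-310) = 48; ΔG = 2179 − 2539 = -360
Score = 5·48 + (-1)·(-360) = 600

600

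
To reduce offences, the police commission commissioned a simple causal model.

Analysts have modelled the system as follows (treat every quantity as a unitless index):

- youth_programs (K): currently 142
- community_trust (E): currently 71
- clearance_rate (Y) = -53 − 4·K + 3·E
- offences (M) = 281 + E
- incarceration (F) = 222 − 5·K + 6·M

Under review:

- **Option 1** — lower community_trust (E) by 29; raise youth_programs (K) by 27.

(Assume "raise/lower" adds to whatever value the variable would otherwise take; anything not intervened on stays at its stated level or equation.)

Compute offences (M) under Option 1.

323

Option 1 (E − 29, K + 27):
  E = 71 − 29 = 42
  M = 281 + 42 = 323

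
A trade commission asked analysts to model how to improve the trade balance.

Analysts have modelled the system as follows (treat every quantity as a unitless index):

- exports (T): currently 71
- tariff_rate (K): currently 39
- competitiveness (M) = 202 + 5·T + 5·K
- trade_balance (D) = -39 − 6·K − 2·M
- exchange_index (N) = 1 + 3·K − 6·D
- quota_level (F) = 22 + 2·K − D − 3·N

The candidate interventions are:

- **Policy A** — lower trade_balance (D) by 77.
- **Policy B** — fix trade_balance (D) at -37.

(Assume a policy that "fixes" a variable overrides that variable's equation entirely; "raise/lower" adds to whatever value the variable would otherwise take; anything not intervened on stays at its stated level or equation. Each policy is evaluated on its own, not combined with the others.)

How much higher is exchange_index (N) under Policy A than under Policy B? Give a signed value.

10902

Policy A (D − 77):
  T = 71
  K = 39
  M = 202 + 5·71 + 5·39 = 752
  D = -39 − 6·39 − 2·752 (−77 from intervention) = -1854
  N = 1 + 3·39 − 6·(-1854) = 11242
Policy B (D := -37):
  T = 71
  K = 39
  M = 202 + 5·71 + 5·39 = 752
  D = -37
  N = 1 + 3·39 − 6·(-37) = 340
N: 11242 − 340 = 10902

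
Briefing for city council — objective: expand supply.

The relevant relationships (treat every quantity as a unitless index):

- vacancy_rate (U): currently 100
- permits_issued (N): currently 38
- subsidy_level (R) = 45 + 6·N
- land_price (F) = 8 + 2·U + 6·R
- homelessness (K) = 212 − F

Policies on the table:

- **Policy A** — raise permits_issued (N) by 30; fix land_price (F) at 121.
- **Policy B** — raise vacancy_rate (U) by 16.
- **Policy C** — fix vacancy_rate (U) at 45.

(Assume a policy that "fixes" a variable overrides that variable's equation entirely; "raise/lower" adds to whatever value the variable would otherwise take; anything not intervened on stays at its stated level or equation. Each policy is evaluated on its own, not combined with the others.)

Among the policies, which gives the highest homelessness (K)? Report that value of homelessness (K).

91

Policy A (N + 30, F := 121):
  U = 100
  N = 38 + 30 = 68
  R = 45 + 6·68 = 453
  F = 121
  K = 212 − 121 = 91
Policy B (U + 16):
  U = 100 + 16 = 116
  N = 38
  R = 45 + 6·38 = 273
  F = 8 + 2·116 + 6·273 = 1878
  K = 212 − 1878 = -1666
Policy C (U := 45):
  U = 45
  N = 38
  R = 45 + 6·38 = 273
  F = 8 + 2·45 + 6·273 = 1736
  K = 212 − 1736 = -1524
Comparing — Policy A: K=91, Policy B: K=-1666, Policy C: K=-1524. Highest is 91 (Policy A).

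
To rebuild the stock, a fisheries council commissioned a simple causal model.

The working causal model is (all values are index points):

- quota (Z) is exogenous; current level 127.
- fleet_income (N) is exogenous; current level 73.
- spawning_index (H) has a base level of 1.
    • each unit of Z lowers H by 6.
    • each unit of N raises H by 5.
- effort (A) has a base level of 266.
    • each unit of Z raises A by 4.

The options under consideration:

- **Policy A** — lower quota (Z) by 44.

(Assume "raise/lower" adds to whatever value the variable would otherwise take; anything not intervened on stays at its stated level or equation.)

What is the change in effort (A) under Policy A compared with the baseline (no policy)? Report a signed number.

Baseline:
  Z = 127
  A = 266 + 4·127 = 774
Policy A (Z − 44):
  Z = 127 − 44 = 83
  A = 266 + 4·83 = 598
Change in A: 598 − 774 = -176

-176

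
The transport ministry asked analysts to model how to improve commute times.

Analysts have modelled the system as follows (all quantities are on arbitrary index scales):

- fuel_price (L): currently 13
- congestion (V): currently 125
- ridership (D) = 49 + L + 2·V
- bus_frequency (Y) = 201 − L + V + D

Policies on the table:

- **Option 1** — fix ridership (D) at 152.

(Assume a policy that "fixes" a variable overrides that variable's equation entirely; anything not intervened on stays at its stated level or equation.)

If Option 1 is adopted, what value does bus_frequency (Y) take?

Option 1 (D := 152):
  L = 13
  V = 125
  D = 152
  Y = 201 − 13 + 125 + 152 = 465

465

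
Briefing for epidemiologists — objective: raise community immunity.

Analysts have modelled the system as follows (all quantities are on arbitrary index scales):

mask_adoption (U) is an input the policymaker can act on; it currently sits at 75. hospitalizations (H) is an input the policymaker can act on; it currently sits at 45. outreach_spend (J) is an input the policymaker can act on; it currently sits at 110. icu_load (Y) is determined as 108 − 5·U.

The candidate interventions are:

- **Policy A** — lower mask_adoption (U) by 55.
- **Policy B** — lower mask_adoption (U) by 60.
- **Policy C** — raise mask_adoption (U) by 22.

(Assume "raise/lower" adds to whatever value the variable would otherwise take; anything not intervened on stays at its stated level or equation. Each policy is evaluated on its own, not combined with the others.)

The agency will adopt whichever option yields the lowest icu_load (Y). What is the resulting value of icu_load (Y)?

-377

Policy A (U − 55):
  U = 75 − 55 = 20
  Y = 108 − 5·20 = 8
Policy B (U − 60):
  U = 75 − 60 = 15
  Y = 108 − 5·15 = 33
Policy C (U + 22):
  U = 75 + 22 = 97
  Y = 108 − 5·97 = -377
Comparing — Policy A: Y=8, Policy B: Y=33, Policy C: Y=-377. Lowest is -377 (Policy C).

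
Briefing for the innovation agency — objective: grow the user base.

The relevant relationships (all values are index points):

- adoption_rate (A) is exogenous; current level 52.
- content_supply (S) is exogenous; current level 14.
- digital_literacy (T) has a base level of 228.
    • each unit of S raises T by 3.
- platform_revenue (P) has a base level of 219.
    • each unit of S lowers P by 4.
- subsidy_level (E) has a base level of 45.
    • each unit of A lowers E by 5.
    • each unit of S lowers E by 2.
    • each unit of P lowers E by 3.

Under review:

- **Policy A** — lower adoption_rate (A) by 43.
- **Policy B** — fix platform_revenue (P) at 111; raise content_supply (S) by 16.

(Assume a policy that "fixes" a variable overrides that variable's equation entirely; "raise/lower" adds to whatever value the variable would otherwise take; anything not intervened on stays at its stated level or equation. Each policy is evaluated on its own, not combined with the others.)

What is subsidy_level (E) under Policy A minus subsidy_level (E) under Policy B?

91

Policy A (A − 43):
  A = 52 − 43 = 9
  S = 14
  P = 219 − 4·14 = 163
  E = 45 − 5·9 − 2·14 − 3·163 = -517
Policy B (P := 111, S + 16):
  A = 52
  S = 14 + 16 = 30
  P = 111
  E = 45 − 5·52 − 2·30 − 3·111 = -608
E: -517 − (-608) = 91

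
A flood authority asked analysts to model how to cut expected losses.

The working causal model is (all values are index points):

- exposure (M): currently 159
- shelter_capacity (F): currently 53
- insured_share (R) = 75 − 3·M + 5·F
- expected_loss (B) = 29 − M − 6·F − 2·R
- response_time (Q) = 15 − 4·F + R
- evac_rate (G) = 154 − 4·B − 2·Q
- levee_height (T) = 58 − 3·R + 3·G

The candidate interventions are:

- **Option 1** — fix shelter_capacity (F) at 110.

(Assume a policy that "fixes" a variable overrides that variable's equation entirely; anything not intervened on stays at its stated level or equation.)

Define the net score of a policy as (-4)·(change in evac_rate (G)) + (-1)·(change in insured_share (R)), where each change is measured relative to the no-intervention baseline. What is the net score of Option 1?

-14421

Baseline:
  M = 159
  F = 53
  R = 75 − 3·159 + 5·53 = -137
  B = 29 − 159 − 6·53 − 2·(-137) = -174
  Q = 15 − 4·53 + (-137) = -334
  G = 154 − 4·(-174) − 2·(-334) = 1518
Option 1 (F := 110):
  M = 159
  F = 110
  R = 75 − 3·159 + 5·110 = 148
  B = 29 − 159 − 6·110 − 2·148 = -1086
  Q = 15 − 4·110 + 148 = -277
  G = 154 − 4·(-1086) − 2·(-277) = 5052
ΔG = 5052 − 1518 = 3534; ΔR = 148 − (-137) = 285
Score = (-4)·3534 + (-1)·285 = -14421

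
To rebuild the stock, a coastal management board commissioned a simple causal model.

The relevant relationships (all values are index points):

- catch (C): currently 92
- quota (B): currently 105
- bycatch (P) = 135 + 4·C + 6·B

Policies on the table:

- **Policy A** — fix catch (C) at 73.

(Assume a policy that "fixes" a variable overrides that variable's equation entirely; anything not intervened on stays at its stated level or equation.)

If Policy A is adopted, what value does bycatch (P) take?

1057

Policy A (C := 73):
  C = 73
  B = 105
  P = 135 + 4·73 + 6·105 = 1057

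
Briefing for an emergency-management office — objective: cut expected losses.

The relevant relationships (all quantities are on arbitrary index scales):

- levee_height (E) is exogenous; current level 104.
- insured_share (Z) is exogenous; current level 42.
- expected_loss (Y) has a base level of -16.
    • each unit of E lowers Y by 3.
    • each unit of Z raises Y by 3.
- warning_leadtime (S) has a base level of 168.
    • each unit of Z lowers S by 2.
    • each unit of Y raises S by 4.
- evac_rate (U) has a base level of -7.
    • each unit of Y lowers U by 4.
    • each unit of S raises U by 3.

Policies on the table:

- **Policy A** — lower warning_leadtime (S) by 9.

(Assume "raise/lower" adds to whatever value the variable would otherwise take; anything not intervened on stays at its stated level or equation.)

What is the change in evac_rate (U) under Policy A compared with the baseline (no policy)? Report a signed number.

-27

Baseline:
  E = 104
  Z = 42
  Y = -16 − 3·104 + 3·42 = -202
  S = 168 − 2·42 + 4·(-202) = -724
  U = -7 − 4·(-202) + 3·(-724) = -1371
Policy A (S − 9):
  E = 104
  Z = 42
  Y = -16 − 3·104 + 3·42 = -202
  S = 168 − 2·42 + 4·(-202) (−9 from intervention) = -733
  U = -7 − 4·(-202) + 3·(-733) = -1398
Change in U: -1398 − (-1371) = -27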